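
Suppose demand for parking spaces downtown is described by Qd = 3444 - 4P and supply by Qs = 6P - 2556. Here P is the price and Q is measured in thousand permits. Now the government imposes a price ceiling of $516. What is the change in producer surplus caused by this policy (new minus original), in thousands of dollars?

-66528

In a free market, 3444 - 4P = 6P - 2556 gives the equilibrium P* = 600, Q* = 1044.
Since 516 < 600, the ceiling is binding.
At P = 516: Qd = 3444 - 4·516 = 1380 and Qs = 6·516 - 2556 = 540.
Producer surplus without the control is ½ · (600 - 426) · 1044 = 90828.
With the ceiling, producers sell 540 units at 516, so PS = ½ · (516 - 426) · 540 = 24300.
Change in producer surplus = 24300 - 90828 = -66528.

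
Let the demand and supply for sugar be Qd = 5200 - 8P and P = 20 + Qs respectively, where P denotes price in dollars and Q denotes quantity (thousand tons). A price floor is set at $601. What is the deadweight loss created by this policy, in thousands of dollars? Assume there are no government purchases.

Rearranging supply gives Qs = P - 20. Setting quantity demanded equal to quantity supplied, 5200 - 8P = P - 20, gives P* = 580 and Q* = 560.
Since 601 > 580, the floor is binding.
At P = 601: Qd = 5200 - 8·601 = 392 and Qs = 601 - 20 = 581.
Quantity traded falls to 392. At Q = 392 the demand price is (5200 - 392)/8 = 601 and the supply price is 20 + 392 = 412.
Deadweight loss = ½ · (601 - 412) · (560 - 392) = ½ · 189 · 168 = 15876.

15876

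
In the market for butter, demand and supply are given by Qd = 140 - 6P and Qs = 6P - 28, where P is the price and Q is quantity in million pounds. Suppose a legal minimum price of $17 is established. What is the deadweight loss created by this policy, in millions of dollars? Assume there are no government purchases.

54

In a free market, 140 - 6P = 6P - 28 gives the equilibrium P* = 14, Q* = 56.
The floor of 17 is above the equilibrium price 14, so it binds.
At P = 17: Qd = 140 - 6·17 = 38 and Qs = 6·17 - 28 = 74.
Quantity traded falls to 38. At Q = 38 the demand price is (140 - 38)/6 = 17 and the supply price is (28 + 38)/6 = 11.
Deadweight loss = ½ · (17 - 11) · (56 - 38) = ½ · 6 · 18 = 54.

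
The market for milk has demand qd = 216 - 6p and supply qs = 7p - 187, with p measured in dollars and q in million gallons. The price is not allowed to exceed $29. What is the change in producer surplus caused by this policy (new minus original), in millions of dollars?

Setting quantity demanded equal to quantity supplied, 216 - 6p = 7p - 187, gives p* = 31 and q* = 30.
Since 29 < 31, the ceiling is binding.
At p = 29: qd = 216 - 6·29 = 42 and qs = 7·29 - 187 = 16.
Producer surplus without the control is ½ · (31 - 187/7) · 30 = 450/7.
With the ceiling, producers sell 16 units at 29, so PS = ½ · (29 - 187/7) · 16 = 128/7.
Change in producer surplus = 128/7 - 450/7 = -46.

-46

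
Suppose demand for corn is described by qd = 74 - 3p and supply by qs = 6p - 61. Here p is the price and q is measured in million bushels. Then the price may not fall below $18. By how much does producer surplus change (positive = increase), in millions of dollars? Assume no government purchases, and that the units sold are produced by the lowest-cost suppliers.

53.25

Equilibrium: 74 - 3p = 6p - 61, so 135 = 9p and p* = 15, q* = 29.
The floor of 18 is above the equilibrium price 15, so it binds.
At p = 18: qd = 74 - 3·18 = 20 and qs = 6·18 - 61 = 47.
Producer surplus without the control is ½ · (15 - 61/6) · 29 = 841/12.
With the floor, 20 units are sold at 18. The supply price at q = 20 is 13.5, so PS = ½ · [(18 - 61/6) + (18 - 13.5)] · 20 = 370/3.
Change in producer surplus = 370/3 - 841/12 = 53.25.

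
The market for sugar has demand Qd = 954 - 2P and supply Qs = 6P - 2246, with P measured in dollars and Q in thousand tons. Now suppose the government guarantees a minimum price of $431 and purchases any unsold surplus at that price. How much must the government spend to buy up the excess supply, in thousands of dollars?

Setting quantity demanded equal to quantity supplied, 954 - 2P = 6P - 2246, gives P* = 400 and Q* = 154.
Since 431 > 400, the floor is binding.
At P = 431: Qd = 954 - 2·431 = 92 and Qs = 6·431 - 2246 = 340.
Surplus = Qs - Qd = 248.
Government expenditure = surplus × support price = 248 × 431 = 106888.

106888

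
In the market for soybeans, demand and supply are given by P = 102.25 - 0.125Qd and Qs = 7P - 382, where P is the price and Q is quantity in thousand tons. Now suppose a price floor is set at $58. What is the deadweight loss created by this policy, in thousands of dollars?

Rearranging demand gives Qd = 818 - 8P. In a free market, 818 - 8P = 7P - 382 gives the equilibrium P* = 80, Q* = 178.
Since 58 is below P* = 80, the floor does not bind and the free-market outcome prevails.
Since the control does not bind, no trades are prevented and deadweight loss is zero.

0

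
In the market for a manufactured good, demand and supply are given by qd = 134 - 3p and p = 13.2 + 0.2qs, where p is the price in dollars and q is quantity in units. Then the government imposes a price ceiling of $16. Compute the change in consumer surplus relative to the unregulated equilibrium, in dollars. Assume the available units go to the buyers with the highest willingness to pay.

-211.5

Rearranging supply gives qs = 5p - 66. Without the control the market clears where 134 - 3p = 5p - 66, i.e. p* = 25 and q* = 59.
Since 16 < 25, the ceiling is binding.
At p = 16: qd = 134 - 3·16 = 86 and qs = 5·16 - 66 = 14.
Consumer surplus without the control is ½ · (134/3 - 25) · 59 = 3481/6.
With the ceiling, 14 units are sold at 16 (assume they go to the highest-value buyers). The demand price at q = 14 is 40, so CS = ½ · [(134/3 - 16) + (40 - 16)] · 14 = 1106/3.
Change in consumer surplus = 1106/3 - 3481/6 = -211.5.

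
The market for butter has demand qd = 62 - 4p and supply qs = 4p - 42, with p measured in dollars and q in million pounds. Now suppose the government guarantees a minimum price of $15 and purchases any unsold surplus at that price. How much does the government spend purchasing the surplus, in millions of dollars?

240

In a free market, 62 - 4p = 4p - 42 gives the equilibrium p* = 13, q* = 10.
Since 15 > 13, the floor is binding.
At p = 15: qd = 62 - 4·15 = 2 and qs = 4·15 - 42 = 18.
Surplus = qs - qd = 16.
Government expenditure = surplus × support price = 16 × 15 = 240.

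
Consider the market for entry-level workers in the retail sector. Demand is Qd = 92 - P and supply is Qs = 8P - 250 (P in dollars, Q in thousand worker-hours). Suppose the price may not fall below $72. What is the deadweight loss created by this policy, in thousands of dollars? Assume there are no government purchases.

Equilibrium: 92 - P = 8P - 250, so 342 = 9P and P* = 38, Q* = 54.
The floor of 72 is above the equilibrium price 38, so it binds.
At P = 72: Qd = 92 - 72 = 20 and Qs = 8·72 - 250 = 326.
Quantity traded falls to 20. At Q = 20 the demand price is 92 - 20 = 72 and the supply price is (250 + 20)/8 = 33.75.
Deadweight loss = ½ · (72 - 33.75) · (54 - 20) = ½ · 38.25 · 34 = 650.25.

650.25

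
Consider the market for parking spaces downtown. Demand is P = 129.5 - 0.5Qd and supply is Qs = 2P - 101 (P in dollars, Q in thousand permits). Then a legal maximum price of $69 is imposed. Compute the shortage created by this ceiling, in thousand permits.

Rearranging demand gives Qd = 259 - 2P. Setting quantity demanded equal to quantity supplied, 259 - 2P = 2P - 101, gives P* = 90 and Q* = 79.
Since 69 < 90, the ceiling is binding.
At P = 69: Qd = 259 - 2·69 = 121 and Qs = 2·69 - 101 = 37.
Shortage = Qd - Qs = 121 - 37 = 84.

84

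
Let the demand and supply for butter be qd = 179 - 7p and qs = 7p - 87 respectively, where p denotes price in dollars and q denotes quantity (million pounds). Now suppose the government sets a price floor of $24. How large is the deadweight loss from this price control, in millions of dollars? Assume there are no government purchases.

Equilibrium: 179 - 7p = 7p - 87, so 266 = 14p and p* = 19, q* = 46.
Since 24 > 19, the floor is binding.
At p = 24: qd = 179 - 7·24 = 11 and qs = 7·24 - 87 = 81.
Quantity traded falls to 11. At q = 11 the demand price is (179 - 11)/7 = 24 and the supply price is (87 + 11)/7 = 14.
Deadweight loss = ½ · (24 - 14) · (46 - 11) = ½ · 10 · 35 = 175.

175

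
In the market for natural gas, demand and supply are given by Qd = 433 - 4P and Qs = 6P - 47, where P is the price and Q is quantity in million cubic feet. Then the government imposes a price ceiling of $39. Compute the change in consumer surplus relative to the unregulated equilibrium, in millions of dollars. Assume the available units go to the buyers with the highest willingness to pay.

Setting quantity demanded equal to quantity supplied, 433 - 4P = 6P - 47, gives P* = 48 and Q* = 241.
Because the ceiling (39) lies below the market-clearing price, it is binding.
At P = 39: Qd = 433 - 4·39 = 277 and Qs = 6·39 - 47 = 187.
Consumer surplus without the control is ½ · (108.25 - 48) · 241 = 7260.125.
With the ceiling, 187 units are sold at 39 (assume they go to the highest-value buyers). The demand price at Q = 187 is 61.5, so CS = ½ · [(108.25 - 39) + (61.5 - 39)] · 187 = 8578.625.
Change in consumer surplus = 8578.625 - 7260.125 = 1318.5.

1318.5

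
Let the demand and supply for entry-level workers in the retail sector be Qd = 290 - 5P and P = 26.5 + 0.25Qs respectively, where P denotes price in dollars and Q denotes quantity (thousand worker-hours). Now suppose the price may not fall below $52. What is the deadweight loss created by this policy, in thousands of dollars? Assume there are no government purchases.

360

Rearranging supply gives Qs = 4P - 106. Equilibrium: 290 - 5P = 4P - 106, so 396 = 9P and P* = 44, Q* = 70.
Since 52 > 44, the floor is binding.
At P = 52: Qd = 290 - 5·52 = 30 and Qs = 4·52 - 106 = 102.
Quantity traded falls to 30. At Q = 30 the demand price is (290 - 30)/5 = 52 and the supply price is (106 + 30)/4 = 34.
Deadweight loss = ½ · (52 - 34) · (70 - 30) = ½ · 18 · 40 = 360.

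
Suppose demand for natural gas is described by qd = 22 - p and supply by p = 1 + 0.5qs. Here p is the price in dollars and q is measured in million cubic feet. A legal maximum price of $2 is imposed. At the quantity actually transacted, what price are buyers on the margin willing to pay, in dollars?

Rearranging supply gives qs = 2p - 2. Setting quantity demanded equal to quantity supplied, 22 - p = 2p - 2, gives p* = 8 and q* = 14.
Since 2 < 8, the ceiling is binding.
At p = 2: qd = 22 - 2 = 20 and qs = 2·2 - 2 = 2.
Only 2 units reach the market. On the demand curve, the marginal buyer's willingness to pay at q = 2 is (22 - 2) = 20.

20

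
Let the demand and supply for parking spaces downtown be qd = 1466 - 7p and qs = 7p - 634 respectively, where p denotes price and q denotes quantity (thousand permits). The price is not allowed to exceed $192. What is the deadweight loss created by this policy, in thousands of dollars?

Setting quantity demanded equal to quantity supplied, 1466 - 7p = 7p - 634, gives p* = 150 and q* = 416.
The ceiling of 192 is above the equilibrium price 150, so it is not binding; the market clears at p* = 150, q* = 416.
Since the control does not bind, no trades are prevented and deadweight loss is zero.

0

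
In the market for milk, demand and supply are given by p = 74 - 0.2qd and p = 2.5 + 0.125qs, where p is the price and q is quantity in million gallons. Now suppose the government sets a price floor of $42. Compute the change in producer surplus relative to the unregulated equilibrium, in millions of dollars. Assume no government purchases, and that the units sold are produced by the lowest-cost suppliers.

Rearranging demand gives qd = 370 - 5p; rearranging supply gives qs = 8p - 20. Setting quantity demanded equal to quantity supplied, 370 - 5p = 8p - 20, gives p* = 30 and q* = 220.
Because the floor (42) lies above the market-clearing price, it is binding.
At p = 42: qd = 370 - 5·42 = 160 and qs = 8·42 - 20 = 316.
Producer surplus without the control is ½ · (30 - 2.5) · 220 = 3025.
With the floor, 160 units are sold at 42. The supply price at q = 160 is 22.5, so PS = ½ · [(42 - 2.5) + (42 - 22.5)] · 160 = 4720.
Change in producer surplus = 4720 - 3025 = 1695.

1695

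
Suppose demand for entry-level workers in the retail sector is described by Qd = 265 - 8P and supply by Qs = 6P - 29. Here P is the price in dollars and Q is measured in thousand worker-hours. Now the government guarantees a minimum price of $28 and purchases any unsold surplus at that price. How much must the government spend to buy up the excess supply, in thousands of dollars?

Without the control the market clears where 265 - 8P = 6P - 29, i.e. P* = 21 and Q* = 97.
Because the floor (28) lies above the market-clearing price, it is binding.
At P = 28: Qd = 265 - 8·28 = 41 and Qs = 6·28 - 29 = 139.
Surplus = Qs - Qd = 98.
Government expenditure = surplus × support price = 98 × 28 = 2744.

2744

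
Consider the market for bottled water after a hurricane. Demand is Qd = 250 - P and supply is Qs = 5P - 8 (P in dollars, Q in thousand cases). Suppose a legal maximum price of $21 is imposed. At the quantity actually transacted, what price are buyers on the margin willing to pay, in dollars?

153

Setting quantity demanded equal to quantity supplied, 250 - P = 5P - 8, gives P* = 43 and Q* = 207.
The ceiling of 21 is below the equilibrium price 43, so it binds.
At P = 21: Qd = 250 - 21 = 229 and Qs = 5·21 - 8 = 97.
Only 97 units reach the market. On the demand curve, the marginal buyer's willingness to pay at Q = 97 is (250 - 97) = 153.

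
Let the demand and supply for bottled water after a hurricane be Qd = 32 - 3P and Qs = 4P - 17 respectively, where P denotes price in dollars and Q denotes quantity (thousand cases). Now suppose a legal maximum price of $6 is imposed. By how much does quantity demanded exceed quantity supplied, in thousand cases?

Setting quantity demanded equal to quantity supplied, 32 - 3P = 4P - 17, gives P* = 7 and Q* = 11.
The ceiling of 6 is below the equilibrium price 7, so it binds.
At P = 6: Qd = 32 - 3·6 = 14 and Qs = 4·6 - 17 = 7.
Shortage = Qd - Qs = 14 - 7 = 7.

7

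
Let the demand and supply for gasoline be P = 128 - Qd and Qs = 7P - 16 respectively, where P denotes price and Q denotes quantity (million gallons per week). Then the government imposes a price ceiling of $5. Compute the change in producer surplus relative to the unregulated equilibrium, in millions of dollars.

Rearranging demand gives Qd = 128 - P. Setting quantity demanded equal to quantity supplied, 128 - P = 7P - 16, gives P* = 18 and Q* = 110.
Since 5 < 18, the ceiling is binding.
At P = 5: Qd = 128 - 5 = 123 and Qs = 7·5 - 16 = 19.
Producer surplus without the control is ½ · (18 - 16/7) · 110 = 6050/7.
With the ceiling, producers sell 19 units at 5, so PS = ½ · (5 - 16/7) · 19 = 361/14.
Change in producer surplus = 361/14 - 6050/7 = -838.5.

-838.5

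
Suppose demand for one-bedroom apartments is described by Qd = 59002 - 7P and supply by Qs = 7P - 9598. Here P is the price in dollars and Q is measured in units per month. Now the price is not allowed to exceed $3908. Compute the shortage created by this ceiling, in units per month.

13888

Equilibrium: 59002 - 7P = 7P - 9598, so 68600 = 14P and P* = 4900, Q* = 24702.
The ceiling of 3908 is below the equilibrium price 4900, so it binds.
At P = 3908: Qd = 59002 - 7·3908 = 31646 and Qs = 7·3908 - 9598 = 17758.
Shortage = Qd - Qs = 31646 - 17758 = 13888.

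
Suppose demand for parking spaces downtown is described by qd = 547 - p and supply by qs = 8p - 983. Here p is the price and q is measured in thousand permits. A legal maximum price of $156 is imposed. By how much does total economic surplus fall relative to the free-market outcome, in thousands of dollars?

Setting quantity demanded equal to quantity supplied, 547 - p = 8p - 983, gives p* = 170 and q* = 377.
Since 156 < 170, the ceiling is binding.
At p = 156: qd = 547 - 156 = 391 and qs = 8·156 - 983 = 265.
Quantity traded falls to 265. At q = 265 the demand price is 547 - 265 = 282 and the supply price is (983 + 265)/8 = 156.
Deadweight loss = ½ · (282 - 156) · (377 - 265) = ½ · 126 · 112 = 7056.

7056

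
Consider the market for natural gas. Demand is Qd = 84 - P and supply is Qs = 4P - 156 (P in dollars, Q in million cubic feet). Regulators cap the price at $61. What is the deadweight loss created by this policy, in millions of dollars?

Equilibrium: 84 - P = 4P - 156, so 240 = 5P and P* = 48, Q* = 36.
The ceiling of 61 is above the equilibrium price 48, so it is not binding; the market clears at P* = 48, Q* = 36.
Since the control does not bind, no trades are prevented and deadweight loss is zero.

0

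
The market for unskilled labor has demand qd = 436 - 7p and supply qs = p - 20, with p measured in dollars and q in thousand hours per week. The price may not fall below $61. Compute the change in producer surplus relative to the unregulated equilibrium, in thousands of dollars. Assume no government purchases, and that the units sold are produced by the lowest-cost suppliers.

Equilibrium: 436 - 7p = p - 20, so 456 = 8p and p* = 57, q* = 37.
The floor of 61 is above the equilibrium price 57, so it binds.
At p = 61: qd = 436 - 7·61 = 9 and qs = 61 - 20 = 41.
Producer surplus without the control is ½ · (57 - 20) · 37 = 684.5.
With the floor, 9 units are sold at 61. The supply price at q = 9 is 29, so PS = ½ · [(61 - 20) + (61 - 29)] · 9 = 328.5.
Change in producer surplus = 328.5 - 684.5 = -356.

-356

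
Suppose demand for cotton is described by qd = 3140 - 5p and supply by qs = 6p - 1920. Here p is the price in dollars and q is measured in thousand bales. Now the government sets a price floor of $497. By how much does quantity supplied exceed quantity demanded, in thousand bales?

407

In a free market, 3140 - 5p = 6p - 1920 gives the equilibrium p* = 460, q* = 840.
The floor of 497 is above the equilibrium price 460, so it binds.
At p = 497: qd = 3140 - 5·497 = 655 and qs = 6·497 - 1920 = 1062.
Surplus = qs - qd = 1062 - 655 = 407.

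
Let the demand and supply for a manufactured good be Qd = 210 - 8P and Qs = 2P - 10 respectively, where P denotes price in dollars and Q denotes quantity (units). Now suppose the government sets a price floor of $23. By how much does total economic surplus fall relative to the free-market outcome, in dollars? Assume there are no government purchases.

20

In a free market, 210 - 8P = 2P - 10 gives the equilibrium P* = 22, Q* = 34.
Because the floor (23) lies above the market-clearing price, it is binding.
At P = 23: Qd = 210 - 8·23 = 26 and Qs = 2·23 - 10 = 36.
Quantity traded falls to 26. At Q = 26 the demand price is (210 - 26)/8 = 23 and the supply price is (10 + 26)/2 = 18.
Deadweight loss = ½ · (23 - 18) · (34 - 26) = ½ · 5 · 8 = 20.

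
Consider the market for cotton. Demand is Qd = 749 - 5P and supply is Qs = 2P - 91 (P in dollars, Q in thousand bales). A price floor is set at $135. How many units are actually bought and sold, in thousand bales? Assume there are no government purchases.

74

Setting quantity demanded equal to quantity supplied, 749 - 5P = 2P - 91, gives P* = 120 and Q* = 149.
Because the floor (135) lies above the market-clearing price, it is binding.
At P = 135: Qd = 749 - 5·135 = 74 and Qs = 2·135 - 91 = 179.
The quantity actually transacted is the short side, demand: 74.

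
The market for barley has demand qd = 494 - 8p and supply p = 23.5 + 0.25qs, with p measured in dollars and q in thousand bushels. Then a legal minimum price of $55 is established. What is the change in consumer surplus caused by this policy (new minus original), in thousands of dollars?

-468

Rearranging supply gives qs = 4p - 94. Without the control the market clears where 494 - 8p = 4p - 94, i.e. p* = 49 and q* = 102.
Because the floor (55) lies above the market-clearing price, it is binding.
At p = 55: qd = 494 - 8·55 = 54 and qs = 4·55 - 94 = 126.
Consumer surplus without the control is ½ · (61.75 - 49) · 102 = 650.25.
With the floor, consumers buy 54 units at 55, so CS = ½ · (61.75 - 55) · 54 = 182.25.
Change in consumer surplus = 182.25 - 650.25 = -468.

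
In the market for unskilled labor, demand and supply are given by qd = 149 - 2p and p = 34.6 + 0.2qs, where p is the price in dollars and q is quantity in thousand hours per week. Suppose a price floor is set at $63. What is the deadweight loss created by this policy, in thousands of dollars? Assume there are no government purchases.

Rearranging supply gives qs = 5p - 173. Setting quantity demanded equal to quantity supplied, 149 - 2p = 5p - 173, gives p* = 46 and q* = 57.
Because the floor (63) lies above the market-clearing price, it is binding.
At p = 63: qd = 149 - 2·63 = 23 and qs = 5·63 - 173 = 142.
Quantity traded falls to 23. At q = 23 the demand price is (149 - 23)/2 = 63 and the supply price is (173 + 23)/5 = 39.2.
Deadweight loss = ½ · (63 - 39.2) · (57 - 23) = ½ · 23.8 · 34 = 404.6.

404.6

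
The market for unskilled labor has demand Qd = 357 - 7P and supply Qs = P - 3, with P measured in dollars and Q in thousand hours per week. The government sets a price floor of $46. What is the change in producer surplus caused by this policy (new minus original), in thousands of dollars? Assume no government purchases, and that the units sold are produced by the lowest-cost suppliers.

Setting quantity demanded equal to quantity supplied, 357 - 7P = P - 3, gives P* = 45 and Q* = 42.
The floor of 46 is above the equilibrium price 45, so it binds.
At P = 46: Qd = 357 - 7·46 = 35 and Qs = 46 - 3 = 43.
Producer surplus without the control is ½ · (45 - 3) · 42 = 882.
With the floor, 35 units are sold at 46. The supply price at Q = 35 is 38, so PS = ½ · [(46 - 3) + (46 - 38)] · 35 = 892.5.
Change in producer surplus = 892.5 - 882 = 10.5.

10.5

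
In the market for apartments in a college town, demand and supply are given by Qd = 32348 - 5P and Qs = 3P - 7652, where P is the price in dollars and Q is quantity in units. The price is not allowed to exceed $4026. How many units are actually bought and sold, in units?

4426

In a free market, 32348 - 5P = 3P - 7652 gives the equilibrium P* = 5000, Q* = 7348.
Since 4026 < 5000, the ceiling is binding.
At P = 4026: Qd = 32348 - 5·4026 = 12218 and Qs = 3·4026 - 7652 = 4426.
The quantity actually transacted is the short side, supply: 4426.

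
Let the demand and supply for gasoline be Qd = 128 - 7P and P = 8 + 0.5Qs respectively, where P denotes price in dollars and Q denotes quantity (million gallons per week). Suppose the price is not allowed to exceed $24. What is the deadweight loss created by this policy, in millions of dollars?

Rearranging supply gives Qs = 2P - 16. Setting quantity demanded equal to quantity supplied, 128 - 7P = 2P - 16, gives P* = 16 and Q* = 16.
Since 24 is above P* = 16, the ceiling does not bind and the free-market outcome prevails.
Since the control does not bind, no trades are prevented and deadweight loss is zero.

0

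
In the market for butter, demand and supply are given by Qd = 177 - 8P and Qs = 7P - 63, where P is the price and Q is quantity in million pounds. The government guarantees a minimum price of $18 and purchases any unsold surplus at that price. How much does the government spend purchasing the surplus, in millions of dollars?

Setting quantity demanded equal to quantity supplied, 177 - 8P = 7P - 63, gives P* = 16 and Q* = 49.
Since 18 > 16, the floor is binding.
At P = 18: Qd = 177 - 8·18 = 33 and Qs = 7·18 - 63 = 63.
Surplus = Qs - Qd = 30.
Government expenditure = surplus × support price = 30 × 18 = 540.

540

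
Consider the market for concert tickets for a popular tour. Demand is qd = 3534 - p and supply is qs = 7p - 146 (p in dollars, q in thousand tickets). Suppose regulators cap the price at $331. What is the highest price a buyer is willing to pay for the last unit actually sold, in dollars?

Without the control the market clears where 3534 - p = 7p - 146, i.e. p* = 460 and q* = 3074.
The ceiling of 331 is below the equilibrium price 460, so it binds.
At p = 331: qd = 3534 - 331 = 3203 and qs = 7·331 - 146 = 2171.
Only 2171 units reach the market. On the demand curve, the marginal buyer's willingness to pay at q = 2171 is (3534 - 2171) = 1363.

1363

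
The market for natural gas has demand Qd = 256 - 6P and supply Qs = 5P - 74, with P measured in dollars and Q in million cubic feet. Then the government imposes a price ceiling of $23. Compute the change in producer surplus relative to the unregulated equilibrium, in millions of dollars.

-409.5

Equilibrium: 256 - 6P = 5P - 74, so 330 = 11P and P* = 30, Q* = 76.
The ceiling of 23 is below the equilibrium price 30, so it binds.
At P = 23: Qd = 256 - 6·23 = 118 and Qs = 5·23 - 74 = 41.
Producer surplus without the control is ½ · (30 - 14.8) · 76 = 577.6.
With the ceiling, producers sell 41 units at 23, so PS = ½ · (23 - 14.8) · 41 = 168.1.
Change in producer surplus = 168.1 - 577.6 = -409.5.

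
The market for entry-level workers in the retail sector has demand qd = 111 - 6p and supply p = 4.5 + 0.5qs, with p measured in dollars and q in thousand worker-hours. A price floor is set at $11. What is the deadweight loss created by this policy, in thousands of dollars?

Rearranging supply gives qs = 2p - 9. Setting quantity demanded equal to quantity supplied, 111 - 6p = 2p - 9, gives p* = 15 and q* = 21.
The floor of 11 is below the equilibrium price 15, so it is not binding; the market clears at p* = 15, q* = 21.
Since the control does not bind, no trades are prevented and deadweight loss is zero.

0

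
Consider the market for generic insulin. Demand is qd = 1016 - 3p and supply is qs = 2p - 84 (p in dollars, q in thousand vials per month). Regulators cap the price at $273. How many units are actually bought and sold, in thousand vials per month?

356

In a free market, 1016 - 3p = 2p - 84 gives the equilibrium p* = 220, q* = 356.
The ceiling of 273 is above the equilibrium price 220, so it is not binding; the market clears at p* = 220, q* = 356.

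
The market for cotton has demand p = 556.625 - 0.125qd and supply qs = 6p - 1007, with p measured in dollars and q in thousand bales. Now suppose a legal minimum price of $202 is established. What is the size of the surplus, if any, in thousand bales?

Rearranging demand gives qd = 4453 - 8p. Setting quantity demanded equal to quantity supplied, 4453 - 8p = 6p - 1007, gives p* = 390 and q* = 1333.
Since 202 is below p* = 390, the floor does not bind and the free-market outcome prevails.
Since the control does not bind, there is no surplus.

0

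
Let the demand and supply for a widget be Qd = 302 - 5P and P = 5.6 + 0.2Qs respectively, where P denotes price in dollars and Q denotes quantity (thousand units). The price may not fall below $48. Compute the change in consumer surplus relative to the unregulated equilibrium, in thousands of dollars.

Rearranging supply gives Qs = 5P - 28. In a free market, 302 - 5P = 5P - 28 gives the equilibrium P* = 33, Q* = 137.
Since 48 > 33, the floor is binding.
At P = 48: Qd = 302 - 5·48 = 62 and Qs = 5·48 - 28 = 212.
Consumer surplus without the control is ½ · (60.4 - 33) · 137 = 1876.9.
With the floor, consumers buy 62 units at 48, so CS = ½ · (60.4 - 48) · 62 = 384.4.
Change in consumer surplus = 384.4 - 1876.9 = -1492.5.

-1492.5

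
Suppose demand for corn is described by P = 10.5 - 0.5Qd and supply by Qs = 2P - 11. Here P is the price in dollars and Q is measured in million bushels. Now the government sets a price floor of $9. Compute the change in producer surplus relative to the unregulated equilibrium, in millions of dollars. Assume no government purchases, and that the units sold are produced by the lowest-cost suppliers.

Rearranging demand gives Qd = 21 - 2P. In a free market, 21 - 2P = 2P - 11 gives the equilibrium P* = 8, Q* = 5.
Because the floor (9) lies above the market-clearing price, it is binding.
At P = 9: Qd = 21 - 2·9 = 3 and Qs = 2·9 - 11 = 7.
Producer surplus without the control is ½ · (8 - 5.5) · 5 = 6.25.
With the floor, 3 units are sold at 9. The supply price at Q = 3 is 7, so PS = ½ · [(9 - 5.5) + (9 - 7)] · 3 = 8.25.
Change in producer surplus = 8.25 - 6.25 = 2.

2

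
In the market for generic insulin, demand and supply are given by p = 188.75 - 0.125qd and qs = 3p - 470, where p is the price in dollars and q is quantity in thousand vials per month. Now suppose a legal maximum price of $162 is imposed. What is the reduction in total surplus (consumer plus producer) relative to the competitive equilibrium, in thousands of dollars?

Rearranging demand gives qd = 1510 - 8p. Equilibrium: 1510 - 8p = 3p - 470, so 1980 = 11p and p* = 180, q* = 70.
Because the ceiling (162) lies below the market-clearing price, it is binding.
At p = 162: qd = 1510 - 8·162 = 214 and qs = 3·162 - 470 = 16.
Quantity traded falls to 16. At q = 16 the demand price is (1510 - 16)/8 = 186.75 and the supply price is (470 + 16)/3 = 162.
Deadweight loss = ½ · (186.75 - 162) · (70 - 16) = ½ · 24.75 · 54 = 668.25.

668.25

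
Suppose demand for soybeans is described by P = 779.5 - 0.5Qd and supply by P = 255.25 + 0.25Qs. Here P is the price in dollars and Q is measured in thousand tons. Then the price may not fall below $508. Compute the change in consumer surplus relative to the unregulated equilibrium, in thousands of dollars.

-48438

Rearranging demand gives Qd = 1559 - 2P; rearranging supply gives Qs = 4P - 1021. Equilibrium: 1559 - 2P = 4P - 1021, so 2580 = 6P and P* = 430, Q* = 699.
The floor of 508 is above the equilibrium price 430, so it binds.
At P = 508: Qd = 1559 - 2·508 = 543 and Qs = 4·508 - 1021 = 1011.
Consumer surplus without the control is ½ · (779.5 - 430) · 699 = 122150.25.
With the floor, consumers buy 543 units at 508, so CS = ½ · (779.5 - 508) · 543 = 73712.25.
Change in consumer surplus = 73712.25 - 122150.25 = -48438.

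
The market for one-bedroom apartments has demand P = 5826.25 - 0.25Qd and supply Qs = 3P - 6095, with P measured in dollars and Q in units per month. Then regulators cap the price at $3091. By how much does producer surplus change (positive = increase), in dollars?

-5369223.5

Rearranging demand gives Qd = 23305 - 4P. Setting quantity demanded equal to quantity supplied, 23305 - 4P = 3P - 6095, gives P* = 4200 and Q* = 6505.
Since 3091 < 4200, the ceiling is binding.
At P = 3091: Qd = 23305 - 4·3091 = 10941 and Qs = 3·3091 - 6095 = 3178.
Producer surplus without the control is ½ · (4200 - 6095/3) · 6505 = 42315025/6.
With the ceiling, producers sell 3178 units at 3091, so PS = ½ · (3091 - 6095/3) · 3178 = 5049842/3.
Change in producer surplus = 5049842/3 - 42315025/6 = -5369223.5.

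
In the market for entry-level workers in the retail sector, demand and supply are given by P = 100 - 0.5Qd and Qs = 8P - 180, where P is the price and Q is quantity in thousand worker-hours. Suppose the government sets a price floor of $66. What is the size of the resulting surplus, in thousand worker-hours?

Rearranging demand gives Qd = 200 - 2P. Without the control the market clears where 200 - 2P = 8P - 180, i.e. P* = 38 and Q* = 124.
Since 66 > 38, the floor is binding.
At P = 66: Qd = 200 - 2·66 = 68 and Qs = 8·66 - 180 = 348.
Surplus = Qs - Qd = 348 - 68 = 280.

280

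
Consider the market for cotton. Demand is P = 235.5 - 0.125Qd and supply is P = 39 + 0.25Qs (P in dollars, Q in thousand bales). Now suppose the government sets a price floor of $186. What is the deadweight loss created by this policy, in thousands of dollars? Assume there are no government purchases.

3072

Rearranging demand gives Qd = 1884 - 8P; rearranging supply gives Qs = 4P - 156. In a free market, 1884 - 8P = 4P - 156 gives the equilibrium P* = 170, Q* = 524.
Since 186 > 170, the floor is binding.
At P = 186: Qd = 1884 - 8·186 = 396 and Qs = 4·186 - 156 = 588.
Quantity traded falls to 396. At Q = 396 the demand price is (1884 - 396)/8 = 186 and the supply price is (156 + 396)/4 = 138.
Deadweight loss = ½ · (186 - 138) · (524 - 396) = ½ · 48 · 128 = 3072.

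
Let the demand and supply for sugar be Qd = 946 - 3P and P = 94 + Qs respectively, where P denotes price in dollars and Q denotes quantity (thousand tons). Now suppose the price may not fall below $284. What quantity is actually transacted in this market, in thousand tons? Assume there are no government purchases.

Rearranging supply gives Qs = P - 94. Setting quantity demanded equal to quantity supplied, 946 - 3P = P - 94, gives P* = 260 and Q* = 166.
The floor of 284 is above the equilibrium price 260, so it binds.
At P = 284: Qd = 946 - 3·284 = 94 and Qs = 284 - 94 = 190.
The quantity actually transacted is the short side, demand: 94.

94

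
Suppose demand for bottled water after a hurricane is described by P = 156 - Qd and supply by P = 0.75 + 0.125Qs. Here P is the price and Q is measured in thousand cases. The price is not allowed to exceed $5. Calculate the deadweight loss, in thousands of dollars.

Rearranging demand gives Qd = 156 - P; rearranging supply gives Qs = 8P - 6. In a free market, 156 - P = 8P - 6 gives the equilibrium P* = 18, Q* = 138.
The ceiling of 5 is below the equilibrium price 18, so it binds.
At P = 5: Qd = 156 - 5 = 151 and Qs = 8·5 - 6 = 34.
Quantity traded falls to 34. At Q = 34 the demand price is 156 - 34 = 122 and the supply price is (6 + 34)/8 = 5.
Deadweight loss = ½ · (122 - 5) · (138 - 34) = ½ · 117 · 104 = 6084.

6084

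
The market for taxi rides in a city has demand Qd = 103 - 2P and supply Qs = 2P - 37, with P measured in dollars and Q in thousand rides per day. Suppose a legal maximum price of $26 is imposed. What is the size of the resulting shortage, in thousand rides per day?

36

In a free market, 103 - 2P = 2P - 37 gives the equilibrium P* = 35, Q* = 33.
Since 26 < 35, the ceiling is binding.
At P = 26: Qd = 103 - 2·26 = 51 and Qs = 2·26 - 37 = 15.
Shortage = Qd - Qs = 51 - 15 = 36.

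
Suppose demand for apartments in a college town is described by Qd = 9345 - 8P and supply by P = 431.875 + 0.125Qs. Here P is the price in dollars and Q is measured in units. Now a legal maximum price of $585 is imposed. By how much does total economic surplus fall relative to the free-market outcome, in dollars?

Rearranging supply gives Qs = 8P - 3455. Without the control the market clears where 9345 - 8P = 8P - 3455, i.e. P* = 800 and Q* = 2945.
Since 585 < 800, the ceiling is binding.
At P = 585: Qd = 9345 - 8·585 = 4665 and Qs = 8·585 - 3455 = 1225.
Quantity traded falls to 1225. At Q = 1225 the demand price is (9345 - 1225)/8 = 1015 and the supply price is (3455 + 1225)/8 = 585.
Deadweight loss = ½ · (1015 - 585) · (2945 - 1225) = ½ · 430 · 1720 = 369800.

369800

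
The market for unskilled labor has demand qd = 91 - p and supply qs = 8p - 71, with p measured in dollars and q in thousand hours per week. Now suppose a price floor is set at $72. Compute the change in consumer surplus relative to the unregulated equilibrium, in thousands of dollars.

Without the control the market clears where 91 - p = 8p - 71, i.e. p* = 18 and q* = 73.
The floor of 72 is above the equilibrium price 18, so it binds.
At p = 72: qd = 91 - 72 = 19 and qs = 8·72 - 71 = 505.
Consumer surplus without the control is ½ · (91 - 18) · 73 = 2664.5.
With the floor, consumers buy 19 units at 72, so CS = ½ · (91 - 72) · 19 = 180.5.
Change in consumer surplus = 180.5 - 2664.5 = -2484.

-2484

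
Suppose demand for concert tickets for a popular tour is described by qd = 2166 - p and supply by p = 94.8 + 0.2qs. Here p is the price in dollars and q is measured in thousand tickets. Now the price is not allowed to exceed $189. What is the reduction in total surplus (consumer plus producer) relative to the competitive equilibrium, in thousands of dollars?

945015

Rearranging supply gives qs = 5p - 474. Equilibrium: 2166 - p = 5p - 474, so 2640 = 6p and p* = 440, q* = 1726.
Since 189 < 440, the ceiling is binding.
At p = 189: qd = 2166 - 189 = 1977 and qs = 5·189 - 474 = 471.
Quantity traded falls to 471. At q = 471 the demand price is 2166 - 471 = 1695 and the supply price is (474 + 471)/5 = 189.
Deadweight loss = ½ · (1695 - 189) · (1726 - 471) = ½ · 1506 · 1255 = 945015.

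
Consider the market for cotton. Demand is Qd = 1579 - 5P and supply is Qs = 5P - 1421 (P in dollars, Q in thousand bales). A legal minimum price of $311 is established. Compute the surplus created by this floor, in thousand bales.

110

In a free market, 1579 - 5P = 5P - 1421 gives the equilibrium P* = 300, Q* = 79.
Because the floor (311) lies above the market-clearing price, it is binding.
At P = 311: Qd = 1579 - 5·311 = 24 and Qs = 5·311 - 1421 = 134.
Surplus = Qs - Qd = 134 - 24 = 110.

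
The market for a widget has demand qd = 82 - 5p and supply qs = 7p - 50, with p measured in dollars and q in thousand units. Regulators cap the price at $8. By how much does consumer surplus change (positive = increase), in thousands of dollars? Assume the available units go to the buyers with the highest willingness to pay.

-26.1

Without the control the market clears where 82 - 5p = 7p - 50, i.e. p* = 11 and q* = 27.
Because the ceiling (8) lies below the market-clearing price, it is binding.
At p = 8: qd = 82 - 5·8 = 42 and qs = 7·8 - 50 = 6.
Consumer surplus without the control is ½ · (16.4 - 11) · 27 = 72.9.
With the ceiling, 6 units are sold at 8 (assume they go to the highest-value buyers). The demand price at q = 6 is 15.2, so CS = ½ · [(16.4 - 8) + (15.2 - 8)] · 6 = 46.8.
Change in consumer surplus = 46.8 - 72.9 = -26.1.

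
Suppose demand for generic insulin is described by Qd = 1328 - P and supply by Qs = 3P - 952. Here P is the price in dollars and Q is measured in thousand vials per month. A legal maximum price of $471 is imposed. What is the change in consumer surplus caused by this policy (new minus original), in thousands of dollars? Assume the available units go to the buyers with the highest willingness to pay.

Setting quantity demanded equal to quantity supplied, 1328 - P = 3P - 952, gives P* = 570 and Q* = 758.
Since 471 < 570, the ceiling is binding.
At P = 471: Qd = 1328 - 471 = 857 and Qs = 3·471 - 952 = 461.
Consumer surplus without the control is ½ · (1328 - 570) · 758 = 287282.
With the ceiling, 461 units are sold at 471 (assume they go to the highest-value buyers). The demand price at Q = 461 is 867, so CS = ½ · [(1328 - 471) + (867 - 471)] · 461 = 288816.5.
Change in consumer surplus = 288816.5 - 287282 = 1534.5.

1534.5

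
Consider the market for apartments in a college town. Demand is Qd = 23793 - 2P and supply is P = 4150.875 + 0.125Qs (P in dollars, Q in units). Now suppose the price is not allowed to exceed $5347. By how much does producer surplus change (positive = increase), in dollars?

Rearranging supply gives Qs = 8P - 33207. Equilibrium: 23793 - 2P = 8P - 33207, so 57000 = 10P and P* = 5700, Q* = 12393.
The ceiling of 5347 is below the equilibrium price 5700, so it binds.
At P = 5347: Qd = 23793 - 2·5347 = 13099 and Qs = 8·5347 - 33207 = 9569.
Producer surplus without the control is ½ · (5700 - 4150.875) · 12393 = 9599153.0625.
With the ceiling, producers sell 9569 units at 5347, so PS = ½ · (5347 - 4150.875) · 9569 = 5722860.0625.
Change in producer surplus = 5722860.0625 - 9599153.0625 = -3876293.

-3876293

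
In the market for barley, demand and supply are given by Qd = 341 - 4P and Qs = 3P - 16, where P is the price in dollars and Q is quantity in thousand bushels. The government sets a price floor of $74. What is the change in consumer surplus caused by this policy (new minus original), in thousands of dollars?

Equilibrium: 341 - 4P = 3P - 16, so 357 = 7P and P* = 51, Q* = 137.
Because the floor (74) lies above the market-clearing price, it is binding.
At P = 74: Qd = 341 - 4·74 = 45 and Qs = 3·74 - 16 = 206.
Consumer surplus without the control is ½ · (85.25 - 51) · 137 = 2346.125.
With the floor, consumers buy 45 units at 74, so CS = ½ · (85.25 - 74) · 45 = 253.125.
Change in consumer surplus = 253.125 - 2346.125 = -2093.

-2093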